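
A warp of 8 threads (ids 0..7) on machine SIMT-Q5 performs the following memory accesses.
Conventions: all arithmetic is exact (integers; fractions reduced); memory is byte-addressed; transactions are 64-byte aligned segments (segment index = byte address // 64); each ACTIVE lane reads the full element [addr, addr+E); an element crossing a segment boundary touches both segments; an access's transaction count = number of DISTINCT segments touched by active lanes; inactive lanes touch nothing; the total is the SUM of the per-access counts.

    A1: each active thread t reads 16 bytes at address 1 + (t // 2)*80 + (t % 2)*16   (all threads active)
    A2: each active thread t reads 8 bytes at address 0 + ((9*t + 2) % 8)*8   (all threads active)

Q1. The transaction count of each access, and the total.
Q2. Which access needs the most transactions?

A1: 5 transactions
A2: 1 transaction

Answer: 5,1; total 6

Answer: A1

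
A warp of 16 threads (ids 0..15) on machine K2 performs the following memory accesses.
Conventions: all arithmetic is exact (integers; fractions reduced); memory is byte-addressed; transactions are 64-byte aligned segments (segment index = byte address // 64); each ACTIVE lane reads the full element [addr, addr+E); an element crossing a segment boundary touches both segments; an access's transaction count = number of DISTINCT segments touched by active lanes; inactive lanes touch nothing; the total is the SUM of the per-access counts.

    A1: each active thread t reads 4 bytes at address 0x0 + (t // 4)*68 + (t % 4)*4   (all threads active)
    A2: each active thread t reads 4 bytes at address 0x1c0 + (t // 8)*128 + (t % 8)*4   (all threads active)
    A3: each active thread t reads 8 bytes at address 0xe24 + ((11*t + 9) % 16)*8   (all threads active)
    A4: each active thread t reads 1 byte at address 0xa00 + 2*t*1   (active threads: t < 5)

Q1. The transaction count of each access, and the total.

A1: 4 transactions
A2: 2 transactions
A3: 3 transactions
A4: 1 transaction

Answer: 4,2,3,1; total 10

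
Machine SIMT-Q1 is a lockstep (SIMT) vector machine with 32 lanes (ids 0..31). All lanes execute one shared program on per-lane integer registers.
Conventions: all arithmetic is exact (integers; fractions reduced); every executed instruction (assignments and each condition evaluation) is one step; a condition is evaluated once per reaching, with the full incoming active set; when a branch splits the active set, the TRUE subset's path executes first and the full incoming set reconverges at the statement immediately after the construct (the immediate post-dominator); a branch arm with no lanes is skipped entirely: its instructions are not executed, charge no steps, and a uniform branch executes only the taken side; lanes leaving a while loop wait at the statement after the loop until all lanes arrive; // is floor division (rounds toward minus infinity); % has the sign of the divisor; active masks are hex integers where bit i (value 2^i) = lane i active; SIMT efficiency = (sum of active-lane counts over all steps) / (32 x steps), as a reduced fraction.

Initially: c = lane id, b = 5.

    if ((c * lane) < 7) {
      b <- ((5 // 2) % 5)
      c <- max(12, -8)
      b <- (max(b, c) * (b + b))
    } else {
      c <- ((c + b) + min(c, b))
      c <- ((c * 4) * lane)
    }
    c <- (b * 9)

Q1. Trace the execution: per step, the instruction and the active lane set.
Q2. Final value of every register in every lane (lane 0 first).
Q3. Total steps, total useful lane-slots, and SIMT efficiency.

step 0: eval ((c * lane) < 7)        0xffffffff
step 1: b <- ((5 // 2) % 5)          0x00000007
step 2: c <- max(12, -8)             0x00000007
step 3: b <- (max(b, c) * (b + b))   0x00000007
step 4: c <- ((c + b) + min(c, b))   0xfffffff8
step 5: c <- ((c * 4) * lane)        0xfffffff8
step 6: c <- (b * 9)                 0xffffffff

Answer: 7 steps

c: 432,432,432,45,45,45,45,45,45,45,45,45,45,45,45,45,45,45,45,45,45,45,45,45,45,45,45,45,45,45,45,45
b: 48,48,48,5,5,5,5,5,5,5,5,5,5,5,5,5,5,5,5,5,5,5,5,5,5,5,5,5,5,5,5,5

steps = 7; useful = 131; efficiency = 131/224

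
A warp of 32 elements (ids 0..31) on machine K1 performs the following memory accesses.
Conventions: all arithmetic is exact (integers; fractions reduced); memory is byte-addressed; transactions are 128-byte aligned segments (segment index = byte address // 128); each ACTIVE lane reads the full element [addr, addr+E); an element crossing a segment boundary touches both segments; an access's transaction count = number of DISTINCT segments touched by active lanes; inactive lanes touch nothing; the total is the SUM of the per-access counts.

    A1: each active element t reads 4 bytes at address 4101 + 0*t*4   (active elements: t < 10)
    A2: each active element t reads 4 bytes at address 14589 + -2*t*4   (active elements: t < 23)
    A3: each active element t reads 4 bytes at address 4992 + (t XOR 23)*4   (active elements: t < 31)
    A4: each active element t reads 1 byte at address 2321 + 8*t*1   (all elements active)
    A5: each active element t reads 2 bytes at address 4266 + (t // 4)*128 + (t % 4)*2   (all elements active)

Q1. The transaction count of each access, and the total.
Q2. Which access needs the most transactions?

A1: 1 transaction
A2: 3 transactions
A3: 1 transaction
A4: 3 transactions
A5: 8 transactions

Answer: 1,3,1,3,8; total 16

Answer: A5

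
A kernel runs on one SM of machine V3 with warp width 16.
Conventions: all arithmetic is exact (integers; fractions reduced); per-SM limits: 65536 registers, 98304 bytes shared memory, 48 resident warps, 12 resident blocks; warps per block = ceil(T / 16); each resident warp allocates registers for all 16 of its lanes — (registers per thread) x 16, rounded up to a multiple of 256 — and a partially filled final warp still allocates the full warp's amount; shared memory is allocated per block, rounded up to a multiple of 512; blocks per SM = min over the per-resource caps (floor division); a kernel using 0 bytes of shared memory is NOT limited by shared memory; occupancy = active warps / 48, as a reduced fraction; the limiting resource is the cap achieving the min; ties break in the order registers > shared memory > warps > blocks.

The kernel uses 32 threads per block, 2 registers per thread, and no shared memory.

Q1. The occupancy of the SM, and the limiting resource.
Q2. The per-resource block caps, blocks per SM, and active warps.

Answer: occupancy 1/2, limited by blocks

registers: 128 blocks
shared memory: no limit (kernel uses none)
warps: 24 blocks
blocks: 12 blocks

Answer: 12 blocks, 24 active warps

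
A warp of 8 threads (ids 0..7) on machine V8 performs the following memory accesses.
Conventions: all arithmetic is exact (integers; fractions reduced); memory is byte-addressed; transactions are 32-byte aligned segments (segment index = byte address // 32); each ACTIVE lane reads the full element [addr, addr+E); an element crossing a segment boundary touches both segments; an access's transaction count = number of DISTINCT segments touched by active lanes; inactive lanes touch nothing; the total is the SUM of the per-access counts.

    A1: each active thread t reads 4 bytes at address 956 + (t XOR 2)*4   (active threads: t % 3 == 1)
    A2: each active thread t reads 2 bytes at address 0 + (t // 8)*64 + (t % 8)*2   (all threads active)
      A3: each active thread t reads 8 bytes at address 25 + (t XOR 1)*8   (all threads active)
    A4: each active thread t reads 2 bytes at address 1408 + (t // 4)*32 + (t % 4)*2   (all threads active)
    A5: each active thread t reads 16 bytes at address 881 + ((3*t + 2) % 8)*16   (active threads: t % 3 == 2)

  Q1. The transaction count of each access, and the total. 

A1: 1 transaction
A2: 1 transaction
A3: 3 transactions
A4: 2 transactions
A5: 2 transactions

Answer: 1,1,3,2,2; total 9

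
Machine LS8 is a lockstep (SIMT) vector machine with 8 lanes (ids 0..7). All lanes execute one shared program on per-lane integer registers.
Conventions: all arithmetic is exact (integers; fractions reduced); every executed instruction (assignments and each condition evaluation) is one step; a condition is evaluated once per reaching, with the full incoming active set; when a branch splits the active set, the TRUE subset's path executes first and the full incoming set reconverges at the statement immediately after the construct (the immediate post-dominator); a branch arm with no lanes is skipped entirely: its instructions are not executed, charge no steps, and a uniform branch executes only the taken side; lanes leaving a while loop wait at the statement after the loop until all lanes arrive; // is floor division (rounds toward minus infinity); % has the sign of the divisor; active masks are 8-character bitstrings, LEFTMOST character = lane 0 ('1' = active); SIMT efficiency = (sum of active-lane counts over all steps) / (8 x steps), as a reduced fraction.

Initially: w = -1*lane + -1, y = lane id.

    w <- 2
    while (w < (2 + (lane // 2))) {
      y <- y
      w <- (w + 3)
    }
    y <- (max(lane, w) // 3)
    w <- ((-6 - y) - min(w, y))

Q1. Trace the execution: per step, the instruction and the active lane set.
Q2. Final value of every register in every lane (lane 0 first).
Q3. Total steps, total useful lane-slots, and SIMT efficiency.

step 0: w <- 2                       11111111
step 1: eval (w < (2 + (lane // 2))) 11111111
step 2: y <- y                       00111111
step 3: w <- (w + 3)                 00111111
step 4: eval (w < (2 + (lane // 2))) 00111111
step 5: y <- (max(lane, w) // 3)     11111111
step 6: w <- ((-6 - y) - min(w, y))  11111111

Answer: 7 steps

w: -6,-6,-8,-8,-8,-8,-10,-10
y: 0,0,1,1,1,1,2,2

steps = 7; useful = 50; efficiency = 50/56 = 25/28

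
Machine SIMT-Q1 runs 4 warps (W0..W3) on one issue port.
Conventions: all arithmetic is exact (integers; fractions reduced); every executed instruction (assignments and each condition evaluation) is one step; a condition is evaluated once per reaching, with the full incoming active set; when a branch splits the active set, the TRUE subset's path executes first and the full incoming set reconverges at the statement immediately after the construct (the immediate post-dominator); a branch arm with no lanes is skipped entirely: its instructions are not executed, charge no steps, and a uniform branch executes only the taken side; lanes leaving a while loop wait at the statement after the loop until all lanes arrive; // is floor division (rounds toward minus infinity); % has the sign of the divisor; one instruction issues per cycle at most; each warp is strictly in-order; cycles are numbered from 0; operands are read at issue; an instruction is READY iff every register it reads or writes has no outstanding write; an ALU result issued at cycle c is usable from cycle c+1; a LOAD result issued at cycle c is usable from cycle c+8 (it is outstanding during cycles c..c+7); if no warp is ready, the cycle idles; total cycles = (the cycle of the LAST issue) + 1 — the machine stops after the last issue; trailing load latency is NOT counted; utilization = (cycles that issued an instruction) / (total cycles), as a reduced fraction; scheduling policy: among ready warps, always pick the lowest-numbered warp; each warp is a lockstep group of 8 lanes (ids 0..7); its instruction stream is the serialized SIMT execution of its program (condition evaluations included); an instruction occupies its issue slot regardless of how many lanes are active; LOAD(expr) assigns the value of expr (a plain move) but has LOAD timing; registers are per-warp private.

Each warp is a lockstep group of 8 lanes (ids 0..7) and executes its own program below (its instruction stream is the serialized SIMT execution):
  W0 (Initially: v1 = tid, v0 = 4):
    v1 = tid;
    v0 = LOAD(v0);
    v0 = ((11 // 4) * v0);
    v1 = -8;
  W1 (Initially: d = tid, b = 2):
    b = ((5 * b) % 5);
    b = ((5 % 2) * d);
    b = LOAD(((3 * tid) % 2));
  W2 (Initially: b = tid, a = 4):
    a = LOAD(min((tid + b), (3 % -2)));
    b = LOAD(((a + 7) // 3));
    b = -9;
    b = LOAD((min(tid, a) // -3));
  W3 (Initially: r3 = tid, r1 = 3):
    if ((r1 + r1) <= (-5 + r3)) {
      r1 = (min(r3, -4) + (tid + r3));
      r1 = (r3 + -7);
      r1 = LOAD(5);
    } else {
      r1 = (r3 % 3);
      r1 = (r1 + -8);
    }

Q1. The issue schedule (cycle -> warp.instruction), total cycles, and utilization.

cycle 0: W0.I0
cycle 1: W0.I1
cycle 2: W1.I0
cycle 3: W1.I1
cycle 4: W1.I2
cycle 5: W2.I0
cycle 6: W3.I0
cycle 7: W3.I1
cycle 8: W3.I2
cycle 9: W0.I2
cycle 10: W0.I3
cycle 11: idle
cycle 12: idle
cycle 13: W2.I1
cycle 14: idle
cycle 15: idle
cycle 16: idle
cycle 17: idle
cycle 18: idle
cycle 19: idle
cycle 20: idle
cycle 21: W2.I2
cycle 22: W2.I3

Answer: 23 cycles, utilization 14/23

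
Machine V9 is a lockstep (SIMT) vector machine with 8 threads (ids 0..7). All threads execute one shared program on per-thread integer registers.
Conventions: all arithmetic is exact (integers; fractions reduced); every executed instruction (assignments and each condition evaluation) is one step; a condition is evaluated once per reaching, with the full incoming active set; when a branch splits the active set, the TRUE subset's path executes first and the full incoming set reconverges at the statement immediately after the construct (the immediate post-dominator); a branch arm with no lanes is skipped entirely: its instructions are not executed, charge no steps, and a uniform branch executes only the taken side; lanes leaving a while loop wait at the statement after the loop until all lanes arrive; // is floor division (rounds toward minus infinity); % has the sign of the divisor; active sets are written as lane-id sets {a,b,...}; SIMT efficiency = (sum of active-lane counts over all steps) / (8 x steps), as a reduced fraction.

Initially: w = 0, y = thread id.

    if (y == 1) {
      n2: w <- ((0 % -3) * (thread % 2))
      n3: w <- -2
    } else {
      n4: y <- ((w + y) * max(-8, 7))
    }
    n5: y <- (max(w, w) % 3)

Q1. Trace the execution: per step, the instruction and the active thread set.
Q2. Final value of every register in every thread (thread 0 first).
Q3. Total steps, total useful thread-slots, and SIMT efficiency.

step 0: eval (y == 1)                {0,1,2,3,4,5,6,7}
step 1: w <- ((0 % -3) * (thread % 2)) {1}
step 2: w <- -2                      {1}
step 3: y <- ((w + y) * max(-8, 7))  {0,2,3,4,5,6,7}
step 4: y <- (max(w, w) % 3)         {0,1,2,3,4,5,6,7}

Answer: 5 steps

w: 0,-2,0,0,0,0,0,0
y: 0,1,0,0,0,0,0,0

steps = 5; useful = 25; efficiency = 25/40 = 5/8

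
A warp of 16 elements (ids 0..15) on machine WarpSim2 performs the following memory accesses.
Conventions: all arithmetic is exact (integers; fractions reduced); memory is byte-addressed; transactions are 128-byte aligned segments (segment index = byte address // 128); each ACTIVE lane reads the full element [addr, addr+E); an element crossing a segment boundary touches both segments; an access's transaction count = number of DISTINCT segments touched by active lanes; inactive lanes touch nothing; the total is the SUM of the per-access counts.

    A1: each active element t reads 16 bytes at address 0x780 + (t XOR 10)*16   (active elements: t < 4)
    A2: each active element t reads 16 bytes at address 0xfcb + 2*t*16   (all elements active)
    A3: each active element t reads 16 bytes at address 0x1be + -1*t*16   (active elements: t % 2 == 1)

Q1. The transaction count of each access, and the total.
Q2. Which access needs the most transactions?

A1: 1 transaction
A2: 5 transactions
A3: 3 transactions

Answer: 1,5,3; total 9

Answer: A2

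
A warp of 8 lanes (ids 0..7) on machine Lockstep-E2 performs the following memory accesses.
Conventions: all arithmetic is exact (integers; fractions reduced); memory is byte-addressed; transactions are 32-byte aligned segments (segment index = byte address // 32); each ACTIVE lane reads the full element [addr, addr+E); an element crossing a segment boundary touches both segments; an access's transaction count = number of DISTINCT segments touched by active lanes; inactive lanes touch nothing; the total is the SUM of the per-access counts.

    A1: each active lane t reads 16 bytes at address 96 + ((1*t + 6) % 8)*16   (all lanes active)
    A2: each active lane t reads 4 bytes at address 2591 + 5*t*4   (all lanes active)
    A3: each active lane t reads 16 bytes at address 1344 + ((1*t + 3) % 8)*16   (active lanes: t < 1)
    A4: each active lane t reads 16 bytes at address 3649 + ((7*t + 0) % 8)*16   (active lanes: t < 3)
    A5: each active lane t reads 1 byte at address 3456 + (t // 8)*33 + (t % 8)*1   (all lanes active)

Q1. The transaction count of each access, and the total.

A1: 4 transactions
A2: 6 transactions
A3: 1 transaction
A4: 3 transactions
A5: 1 transaction

Answer: 4,6,1,3,1; total 15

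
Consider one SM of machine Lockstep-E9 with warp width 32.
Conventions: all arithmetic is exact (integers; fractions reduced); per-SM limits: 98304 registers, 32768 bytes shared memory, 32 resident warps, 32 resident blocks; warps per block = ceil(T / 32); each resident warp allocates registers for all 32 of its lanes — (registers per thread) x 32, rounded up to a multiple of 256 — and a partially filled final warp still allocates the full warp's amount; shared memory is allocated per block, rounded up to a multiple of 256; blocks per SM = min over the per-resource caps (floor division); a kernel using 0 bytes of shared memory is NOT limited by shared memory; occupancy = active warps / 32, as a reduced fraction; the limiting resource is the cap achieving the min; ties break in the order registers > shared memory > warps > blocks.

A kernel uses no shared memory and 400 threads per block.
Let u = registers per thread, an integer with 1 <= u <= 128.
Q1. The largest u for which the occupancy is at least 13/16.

Answer: u = 112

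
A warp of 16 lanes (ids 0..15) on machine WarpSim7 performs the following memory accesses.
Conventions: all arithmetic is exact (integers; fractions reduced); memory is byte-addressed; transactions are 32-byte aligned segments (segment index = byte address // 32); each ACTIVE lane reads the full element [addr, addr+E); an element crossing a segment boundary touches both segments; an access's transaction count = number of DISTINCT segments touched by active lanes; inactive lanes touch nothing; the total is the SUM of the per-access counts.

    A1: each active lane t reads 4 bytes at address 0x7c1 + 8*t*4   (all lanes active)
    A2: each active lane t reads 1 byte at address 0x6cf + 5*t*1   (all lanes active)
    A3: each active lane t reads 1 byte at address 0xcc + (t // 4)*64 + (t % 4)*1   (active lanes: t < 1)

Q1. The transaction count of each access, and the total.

A1: 16 transactions
A2: 3 transactions
A3: 1 transaction

Answer: 16,3,1; total 20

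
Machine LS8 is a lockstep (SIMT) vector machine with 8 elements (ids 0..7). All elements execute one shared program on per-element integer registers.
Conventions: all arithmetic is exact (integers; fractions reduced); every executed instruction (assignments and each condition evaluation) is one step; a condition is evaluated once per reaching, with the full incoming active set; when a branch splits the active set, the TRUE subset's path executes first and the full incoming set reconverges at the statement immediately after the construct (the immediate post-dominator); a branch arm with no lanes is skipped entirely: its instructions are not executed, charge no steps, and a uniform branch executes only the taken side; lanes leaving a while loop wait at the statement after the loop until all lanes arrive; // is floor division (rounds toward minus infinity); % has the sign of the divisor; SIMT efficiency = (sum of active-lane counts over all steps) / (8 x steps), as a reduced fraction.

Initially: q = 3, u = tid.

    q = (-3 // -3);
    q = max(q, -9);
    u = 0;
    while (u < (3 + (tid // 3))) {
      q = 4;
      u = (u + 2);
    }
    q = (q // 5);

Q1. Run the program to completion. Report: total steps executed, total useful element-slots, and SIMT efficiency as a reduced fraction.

Answer: 14 steps, 94 useful, 47/56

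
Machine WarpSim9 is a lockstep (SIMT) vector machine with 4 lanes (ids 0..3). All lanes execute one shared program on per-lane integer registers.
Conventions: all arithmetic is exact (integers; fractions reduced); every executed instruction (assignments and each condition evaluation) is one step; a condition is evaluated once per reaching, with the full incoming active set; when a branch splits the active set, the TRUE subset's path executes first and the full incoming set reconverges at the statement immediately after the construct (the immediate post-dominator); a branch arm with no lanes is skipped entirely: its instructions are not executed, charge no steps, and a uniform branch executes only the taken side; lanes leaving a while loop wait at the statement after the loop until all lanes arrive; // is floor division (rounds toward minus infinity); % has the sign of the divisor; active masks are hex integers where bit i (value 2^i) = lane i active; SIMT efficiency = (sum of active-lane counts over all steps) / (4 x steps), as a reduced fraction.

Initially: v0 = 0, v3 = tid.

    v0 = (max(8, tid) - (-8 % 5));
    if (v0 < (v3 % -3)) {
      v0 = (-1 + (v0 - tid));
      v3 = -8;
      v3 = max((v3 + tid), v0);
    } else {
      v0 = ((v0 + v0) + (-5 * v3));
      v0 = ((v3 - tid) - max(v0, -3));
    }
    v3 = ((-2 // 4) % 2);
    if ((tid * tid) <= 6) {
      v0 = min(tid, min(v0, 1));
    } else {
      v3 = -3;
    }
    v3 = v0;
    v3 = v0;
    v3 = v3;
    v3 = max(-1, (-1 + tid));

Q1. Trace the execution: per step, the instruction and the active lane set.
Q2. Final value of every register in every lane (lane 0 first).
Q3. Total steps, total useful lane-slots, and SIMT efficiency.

step 0: v0 <- (max(8, tid) - (-8 % 5)) 0xf
step 1: eval (v0 < (v3 % -3))        0xf
step 2: v0 <- ((v0 + v0) + (-5 * v3)) 0xf
step 3: v0 <- ((v3 - tid) - max(v0, -3)) 0xf
step 4: v3 <- ((-2 // 4) % 2)        0xf
step 5: eval ((tid * tid) <= 6)      0xf
step 6: v0 <- min(tid, min(v0, 1))   0x7
step 7: v3 <- -3                     0x8
step 8: v3 <- v0                     0xf
step 9: v3 <- v0                     0xf
step 10: v3 <- v3                     0xf
step 11: v3 <- max(-1, (-1 + tid))    0xf

Answer: 12 steps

v0: -12,-7,-2,3
v3: -1,0,1,2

steps = 12; useful = 44; efficiency = 44/48 = 11/12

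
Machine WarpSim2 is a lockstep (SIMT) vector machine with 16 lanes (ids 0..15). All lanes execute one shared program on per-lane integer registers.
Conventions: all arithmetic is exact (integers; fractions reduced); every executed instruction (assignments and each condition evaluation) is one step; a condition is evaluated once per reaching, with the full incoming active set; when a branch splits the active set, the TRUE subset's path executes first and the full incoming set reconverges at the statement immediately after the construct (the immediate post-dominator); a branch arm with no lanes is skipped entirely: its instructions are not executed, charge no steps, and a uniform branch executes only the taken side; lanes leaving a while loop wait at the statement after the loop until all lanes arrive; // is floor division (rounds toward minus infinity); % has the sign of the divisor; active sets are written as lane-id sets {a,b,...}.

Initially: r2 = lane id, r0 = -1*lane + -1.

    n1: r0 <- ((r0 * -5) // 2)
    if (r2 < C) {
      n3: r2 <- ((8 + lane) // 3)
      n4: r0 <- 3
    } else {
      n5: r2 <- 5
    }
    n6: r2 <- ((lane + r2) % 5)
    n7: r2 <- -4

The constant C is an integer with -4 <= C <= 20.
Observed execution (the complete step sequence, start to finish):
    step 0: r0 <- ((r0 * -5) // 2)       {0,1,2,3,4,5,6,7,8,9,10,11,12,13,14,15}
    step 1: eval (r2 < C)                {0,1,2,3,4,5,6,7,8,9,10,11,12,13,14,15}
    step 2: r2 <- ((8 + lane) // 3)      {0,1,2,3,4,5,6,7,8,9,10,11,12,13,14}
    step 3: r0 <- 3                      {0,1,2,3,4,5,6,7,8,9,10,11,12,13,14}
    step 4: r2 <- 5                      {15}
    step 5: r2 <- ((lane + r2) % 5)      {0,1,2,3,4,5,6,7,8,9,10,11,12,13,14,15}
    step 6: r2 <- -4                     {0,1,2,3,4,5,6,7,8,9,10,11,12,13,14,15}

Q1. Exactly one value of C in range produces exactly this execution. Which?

Answer: C = 15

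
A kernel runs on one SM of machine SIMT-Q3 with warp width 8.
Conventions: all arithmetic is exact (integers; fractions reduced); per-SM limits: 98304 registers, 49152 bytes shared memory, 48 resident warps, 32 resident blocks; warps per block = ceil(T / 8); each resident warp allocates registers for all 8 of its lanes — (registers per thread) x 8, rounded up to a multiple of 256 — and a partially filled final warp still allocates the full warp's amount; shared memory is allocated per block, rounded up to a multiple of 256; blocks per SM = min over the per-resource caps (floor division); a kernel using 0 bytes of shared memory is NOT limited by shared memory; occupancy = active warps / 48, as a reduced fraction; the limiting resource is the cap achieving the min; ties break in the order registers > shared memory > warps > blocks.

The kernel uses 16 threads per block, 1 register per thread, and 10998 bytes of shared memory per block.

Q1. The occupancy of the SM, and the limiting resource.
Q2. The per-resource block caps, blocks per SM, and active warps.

Answer: occupancy 1/6, limited by shared memory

registers: 192 blocks
shared memory: 4 blocks
warps: 24 blocks
blocks: 32 blocks

Answer: 4 blocks, 8 active warps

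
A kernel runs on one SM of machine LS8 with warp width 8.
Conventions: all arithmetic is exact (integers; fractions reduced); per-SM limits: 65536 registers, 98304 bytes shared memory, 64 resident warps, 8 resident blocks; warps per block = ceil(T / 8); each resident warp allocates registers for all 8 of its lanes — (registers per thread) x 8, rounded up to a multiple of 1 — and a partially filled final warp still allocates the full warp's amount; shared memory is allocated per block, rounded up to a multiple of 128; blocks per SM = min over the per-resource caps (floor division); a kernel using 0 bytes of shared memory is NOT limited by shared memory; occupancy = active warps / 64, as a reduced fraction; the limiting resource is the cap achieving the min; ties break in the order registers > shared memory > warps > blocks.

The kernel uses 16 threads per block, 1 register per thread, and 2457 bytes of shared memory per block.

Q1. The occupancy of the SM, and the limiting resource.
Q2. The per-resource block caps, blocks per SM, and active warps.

Answer: occupancy 1/4, limited by blocks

registers: 4096 blocks
shared memory: 38 blocks
warps: 32 blocks
blocks: 8 blocks

Answer: 8 blocks, 16 active warps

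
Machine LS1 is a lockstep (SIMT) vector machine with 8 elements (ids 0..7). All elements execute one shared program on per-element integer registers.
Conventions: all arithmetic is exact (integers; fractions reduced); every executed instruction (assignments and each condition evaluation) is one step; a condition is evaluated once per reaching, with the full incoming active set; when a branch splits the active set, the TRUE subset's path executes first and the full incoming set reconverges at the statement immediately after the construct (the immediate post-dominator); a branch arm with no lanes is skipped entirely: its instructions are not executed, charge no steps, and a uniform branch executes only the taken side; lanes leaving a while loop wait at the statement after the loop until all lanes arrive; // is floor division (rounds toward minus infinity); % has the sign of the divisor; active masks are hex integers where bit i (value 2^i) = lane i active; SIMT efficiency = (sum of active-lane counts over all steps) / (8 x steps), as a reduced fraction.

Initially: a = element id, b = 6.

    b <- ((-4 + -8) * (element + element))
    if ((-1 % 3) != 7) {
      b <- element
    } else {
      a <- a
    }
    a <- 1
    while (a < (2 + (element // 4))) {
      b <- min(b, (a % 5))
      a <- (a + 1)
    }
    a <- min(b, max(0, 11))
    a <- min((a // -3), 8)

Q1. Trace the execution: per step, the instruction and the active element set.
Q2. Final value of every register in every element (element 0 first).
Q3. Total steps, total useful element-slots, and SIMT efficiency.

step 0: b <- ((-4 + -8) * (element + element)) 0xff
step 1: eval ((-1 % 3) != 7)         0xff
step 2: b <- element                 0xff
step 3: a <- 1                       0xff
step 4: eval (a < (2 + (element // 4))) 0xff
step 5: b <- min(b, (a % 5))         0xff
step 6: a <- (a + 1)                 0xff
step 7: eval (a < (2 + (element // 4))) 0xff
step 8: b <- min(b, (a % 5))         0xf0
step 9: a <- (a + 1)                 0xf0
step 10: eval (a < (2 + (element // 4))) 0xf0
step 11: a <- min(b, max(0, 11))      0xff
step 12: a <- min((a // -3), 8)       0xff

Answer: 13 steps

a: 0,-1,-1,-1,-1,-1,-1,-1
b: 0,1,1,1,1,1,1,1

steps = 13; useful = 92; efficiency = 92/104 = 23/26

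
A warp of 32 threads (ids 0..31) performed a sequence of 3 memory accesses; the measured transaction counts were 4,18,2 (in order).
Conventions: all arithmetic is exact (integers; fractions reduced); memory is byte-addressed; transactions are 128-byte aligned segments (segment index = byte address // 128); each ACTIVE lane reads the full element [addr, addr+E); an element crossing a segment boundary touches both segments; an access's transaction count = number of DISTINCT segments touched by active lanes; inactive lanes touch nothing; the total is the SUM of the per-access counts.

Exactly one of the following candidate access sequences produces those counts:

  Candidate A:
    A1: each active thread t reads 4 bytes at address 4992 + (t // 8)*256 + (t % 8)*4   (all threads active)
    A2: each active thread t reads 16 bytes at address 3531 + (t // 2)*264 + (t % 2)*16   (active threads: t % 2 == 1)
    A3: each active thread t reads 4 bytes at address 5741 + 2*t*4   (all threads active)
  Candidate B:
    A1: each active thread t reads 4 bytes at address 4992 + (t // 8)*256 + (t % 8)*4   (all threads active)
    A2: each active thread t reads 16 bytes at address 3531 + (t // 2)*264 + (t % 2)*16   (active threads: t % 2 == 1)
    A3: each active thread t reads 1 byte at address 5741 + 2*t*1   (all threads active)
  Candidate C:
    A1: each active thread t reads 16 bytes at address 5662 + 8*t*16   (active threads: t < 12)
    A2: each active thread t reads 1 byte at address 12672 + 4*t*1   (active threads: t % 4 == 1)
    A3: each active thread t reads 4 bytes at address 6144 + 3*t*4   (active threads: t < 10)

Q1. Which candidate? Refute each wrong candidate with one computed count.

A: A3 gives 3 transactions, not 2
C: A1 gives 12 transactions, not 4
B: all counts match (4,18,2)

Answer: B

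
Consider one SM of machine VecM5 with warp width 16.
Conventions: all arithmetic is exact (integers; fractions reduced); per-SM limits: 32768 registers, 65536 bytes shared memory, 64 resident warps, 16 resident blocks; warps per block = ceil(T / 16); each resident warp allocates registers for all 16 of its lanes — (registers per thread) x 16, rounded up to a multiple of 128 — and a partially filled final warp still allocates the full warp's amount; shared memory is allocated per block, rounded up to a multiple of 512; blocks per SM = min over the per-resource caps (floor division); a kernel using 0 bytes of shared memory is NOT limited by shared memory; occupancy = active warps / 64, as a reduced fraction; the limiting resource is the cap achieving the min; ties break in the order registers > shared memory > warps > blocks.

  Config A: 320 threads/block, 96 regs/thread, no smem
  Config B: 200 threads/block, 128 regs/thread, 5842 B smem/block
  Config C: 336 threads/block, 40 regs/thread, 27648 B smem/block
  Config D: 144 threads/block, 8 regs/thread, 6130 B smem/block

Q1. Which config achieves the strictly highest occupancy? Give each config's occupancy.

occupancies: A 5/16, B 13/64, C 21/32, D 63/64

Answer: D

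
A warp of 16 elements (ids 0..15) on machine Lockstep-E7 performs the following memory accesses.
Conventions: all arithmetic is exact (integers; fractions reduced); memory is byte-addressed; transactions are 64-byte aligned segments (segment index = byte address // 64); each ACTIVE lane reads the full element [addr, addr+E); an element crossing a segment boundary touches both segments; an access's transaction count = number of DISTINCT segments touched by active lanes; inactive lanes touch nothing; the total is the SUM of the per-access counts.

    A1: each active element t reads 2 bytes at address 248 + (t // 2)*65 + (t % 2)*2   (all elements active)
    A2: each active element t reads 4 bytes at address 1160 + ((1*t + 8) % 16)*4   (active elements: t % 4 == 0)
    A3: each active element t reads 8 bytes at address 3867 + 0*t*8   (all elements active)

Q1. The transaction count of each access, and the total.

A1: 9 transactions
A2: 1 transaction
A3: 1 transaction

Answer: 9,1,1; total 11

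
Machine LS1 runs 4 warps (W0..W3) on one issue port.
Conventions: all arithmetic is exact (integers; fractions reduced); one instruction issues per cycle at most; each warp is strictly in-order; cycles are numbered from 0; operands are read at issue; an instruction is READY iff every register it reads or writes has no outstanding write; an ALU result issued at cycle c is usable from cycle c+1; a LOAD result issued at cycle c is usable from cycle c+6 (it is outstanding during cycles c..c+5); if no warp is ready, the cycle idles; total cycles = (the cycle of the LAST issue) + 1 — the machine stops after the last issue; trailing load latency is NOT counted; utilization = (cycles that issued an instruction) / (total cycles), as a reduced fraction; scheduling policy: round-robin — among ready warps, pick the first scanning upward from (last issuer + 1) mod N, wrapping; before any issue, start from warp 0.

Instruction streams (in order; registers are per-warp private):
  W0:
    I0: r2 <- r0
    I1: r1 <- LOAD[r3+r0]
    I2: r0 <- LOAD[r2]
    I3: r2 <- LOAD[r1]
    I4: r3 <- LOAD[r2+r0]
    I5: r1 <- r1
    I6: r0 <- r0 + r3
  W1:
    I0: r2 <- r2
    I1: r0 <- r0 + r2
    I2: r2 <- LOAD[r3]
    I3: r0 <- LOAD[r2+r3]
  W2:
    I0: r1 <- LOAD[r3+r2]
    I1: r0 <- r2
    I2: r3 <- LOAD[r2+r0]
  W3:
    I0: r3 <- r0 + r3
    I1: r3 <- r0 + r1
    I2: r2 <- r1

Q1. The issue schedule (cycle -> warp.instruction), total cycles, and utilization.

cycle 0: W0.I0
cycle 1: W1.I0
cycle 2: W2.I0
cycle 3: W3.I0
cycle 4: W0.I1
cycle 5: W1.I1
cycle 6: W2.I1
cycle 7: W3.I1
cycle 8: W0.I2
cycle 9: W1.I2
cycle 10: W2.I2
cycle 11: W3.I2
cycle 12: W0.I3
cycle 13: idle
cycle 14: idle
cycle 15: W1.I3
cycle 16: idle
cycle 17: idle
cycle 18: W0.I4
cycle 19: W0.I5
cycle 20: idle
cycle 21: idle
cycle 22: idle
cycle 23: idle
cycle 24: W0.I6

Answer: 25 cycles, utilization 17/25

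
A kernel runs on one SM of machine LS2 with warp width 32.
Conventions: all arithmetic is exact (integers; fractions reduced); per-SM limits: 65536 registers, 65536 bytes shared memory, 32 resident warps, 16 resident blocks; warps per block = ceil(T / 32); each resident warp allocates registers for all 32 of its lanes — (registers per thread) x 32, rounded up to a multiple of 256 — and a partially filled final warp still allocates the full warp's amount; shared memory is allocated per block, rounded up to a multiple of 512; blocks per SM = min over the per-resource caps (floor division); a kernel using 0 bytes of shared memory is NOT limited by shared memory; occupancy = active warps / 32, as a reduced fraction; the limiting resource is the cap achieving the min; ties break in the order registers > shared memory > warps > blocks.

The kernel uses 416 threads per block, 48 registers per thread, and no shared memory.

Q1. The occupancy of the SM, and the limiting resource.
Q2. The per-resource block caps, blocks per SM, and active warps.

Answer: occupancy 13/16, limited by warps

registers: 3 blocks
shared memory: no limit (kernel uses none)
warps: 2 blocks
blocks: 16 blocks

Answer: 2 blocks, 26 active warps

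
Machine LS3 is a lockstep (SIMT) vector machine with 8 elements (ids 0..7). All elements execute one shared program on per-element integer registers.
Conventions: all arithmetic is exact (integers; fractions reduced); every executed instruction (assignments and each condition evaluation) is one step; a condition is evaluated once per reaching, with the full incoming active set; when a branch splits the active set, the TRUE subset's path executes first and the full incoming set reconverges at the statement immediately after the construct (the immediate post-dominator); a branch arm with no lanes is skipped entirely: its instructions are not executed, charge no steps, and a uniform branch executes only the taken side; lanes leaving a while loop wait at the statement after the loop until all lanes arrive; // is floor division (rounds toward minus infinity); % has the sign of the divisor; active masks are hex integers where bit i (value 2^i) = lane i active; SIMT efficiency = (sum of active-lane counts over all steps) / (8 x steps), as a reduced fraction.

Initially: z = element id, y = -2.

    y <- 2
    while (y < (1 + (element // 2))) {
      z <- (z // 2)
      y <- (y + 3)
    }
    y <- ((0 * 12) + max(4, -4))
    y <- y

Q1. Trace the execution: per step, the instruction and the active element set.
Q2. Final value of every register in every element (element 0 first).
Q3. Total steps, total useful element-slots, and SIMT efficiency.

step 0: y <- 2                       0xff
step 1: eval (y < (1 + (element // 2))) 0xff
step 2: z <- (z // 2)                0xf0
step 3: y <- (y + 3)                 0xf0
step 4: eval (y < (1 + (element // 2))) 0xf0
step 5: y <- ((0 * 12) + max(4, -4)) 0xff
step 6: y <- y                       0xff

Answer: 7 steps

z: 0,1,2,3,2,2,3,3
y: 4,4,4,4,4,4,4,4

steps = 7; useful = 44; efficiency = 44/56 = 11/14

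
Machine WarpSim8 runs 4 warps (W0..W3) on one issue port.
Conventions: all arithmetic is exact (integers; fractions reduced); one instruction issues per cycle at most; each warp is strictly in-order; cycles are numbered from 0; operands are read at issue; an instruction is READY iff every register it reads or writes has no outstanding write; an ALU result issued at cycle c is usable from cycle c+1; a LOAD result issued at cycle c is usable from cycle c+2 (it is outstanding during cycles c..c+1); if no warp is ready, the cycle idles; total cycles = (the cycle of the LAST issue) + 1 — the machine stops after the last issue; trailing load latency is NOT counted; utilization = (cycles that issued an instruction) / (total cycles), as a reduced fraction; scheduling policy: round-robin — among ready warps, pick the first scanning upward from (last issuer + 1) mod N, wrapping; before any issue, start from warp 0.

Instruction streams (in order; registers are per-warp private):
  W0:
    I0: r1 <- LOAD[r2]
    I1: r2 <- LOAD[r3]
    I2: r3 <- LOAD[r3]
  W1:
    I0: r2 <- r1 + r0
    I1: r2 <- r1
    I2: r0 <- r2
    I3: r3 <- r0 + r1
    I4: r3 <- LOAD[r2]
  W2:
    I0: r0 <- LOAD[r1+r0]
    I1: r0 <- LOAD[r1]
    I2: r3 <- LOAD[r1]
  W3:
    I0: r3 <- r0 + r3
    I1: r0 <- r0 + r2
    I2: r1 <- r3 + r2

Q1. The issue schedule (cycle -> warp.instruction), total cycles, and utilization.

cycle 0: W0.I0
cycle 1: W1.I0
cycle 2: W2.I0
cycle 3: W3.I0
cycle 4: W0.I1
cycle 5: W1.I1
cycle 6: W2.I1
cycle 7: W3.I1
cycle 8: W0.I2
cycle 9: W1.I2
cycle 10: W2.I2
cycle 11: W3.I2
cycle 12: W1.I3
cycle 13: W1.I4

Answer: 14 cycles, utilization 1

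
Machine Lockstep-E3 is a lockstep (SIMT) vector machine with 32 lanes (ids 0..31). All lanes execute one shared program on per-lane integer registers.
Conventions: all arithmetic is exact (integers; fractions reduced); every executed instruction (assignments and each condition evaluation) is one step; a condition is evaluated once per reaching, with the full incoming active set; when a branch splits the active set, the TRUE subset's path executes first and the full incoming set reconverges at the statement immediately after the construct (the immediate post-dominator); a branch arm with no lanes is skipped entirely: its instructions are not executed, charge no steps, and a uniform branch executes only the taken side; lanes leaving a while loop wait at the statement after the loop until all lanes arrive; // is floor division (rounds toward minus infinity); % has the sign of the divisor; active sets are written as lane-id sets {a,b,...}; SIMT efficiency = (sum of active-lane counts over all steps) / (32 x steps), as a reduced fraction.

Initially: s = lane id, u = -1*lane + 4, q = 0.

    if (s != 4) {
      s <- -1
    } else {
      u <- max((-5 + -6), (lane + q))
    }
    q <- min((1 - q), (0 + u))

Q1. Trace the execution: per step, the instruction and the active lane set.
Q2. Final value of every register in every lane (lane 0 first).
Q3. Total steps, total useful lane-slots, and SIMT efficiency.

step 0: eval (s != 4)                {0,1,2,3,4,5,6,7,8,9,10,11,12,13,14,15,16,17,18,19,20,21,22,23,24,25,26,27,28,29,30,31}
step 1: s <- -1                      {0,1,2,3,5,6,7,8,9,10,11,12,13,14,15,16,17,18,19,20,21,22,23,24,25,26,27,28,29,30,31}
step 2: u <- max((-5 + -6), (lane + q)) {4}
step 3: q <- min((1 - q), (0 + u))   {0,1,2,3,4,5,6,7,8,9,10,11,12,13,14,15,16,17,18,19,20,21,22,23,24,25,26,27,28,29,30,31}

Answer: 4 steps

s: -1,-1,-1,-1,4,-1,-1,-1,-1,-1,-1,-1,-1,-1,-1,-1,-1,-1,-1,-1,-1,-1,-1,-1,-1,-1,-1,-1,-1,-1,-1,-1
u: 4,3,2,1,4,-1,-2,-3,-4,-5,-6,-7,-8,-9,-10,-11,-12,-13,-14,-15,-16,-17,-18,-19,-20,-21,-22,-23,-24,-25,-26,-27
q: 1,1,1,1,1,-1,-2,-3,-4,-5,-6,-7,-8,-9,-10,-11,-12,-13,-14,-15,-16,-17,-18,-19,-20,-21,-22,-23,-24,-25,-26,-27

steps = 4; useful = 96; efficiency = 96/128 = 3/4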